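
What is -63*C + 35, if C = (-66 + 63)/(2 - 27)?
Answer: 686/25 ≈ 27.440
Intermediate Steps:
C = 3/25 (C = -3/(-25) = -3*(-1/25) = 3/25 ≈ 0.12000)
-63*C + 35 = -63*3/25 + 35 = -189/25 + 35 = 686/25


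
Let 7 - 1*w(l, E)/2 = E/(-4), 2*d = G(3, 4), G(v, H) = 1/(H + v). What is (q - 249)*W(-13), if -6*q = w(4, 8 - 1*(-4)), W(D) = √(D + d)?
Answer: -757*I*√2534/42 ≈ -907.3*I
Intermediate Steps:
d = 1/14 (d = 1/(2*(4 + 3)) = (½)/7 = (½)*(⅐) = 1/14 ≈ 0.071429)
w(l, E) = 14 + E/2 (w(l, E) = 14 - 2*E/(-4) = 14 - 2*E*(-1)/4 = 14 - (-1)*E/2 = 14 + E/2)
W(D) = √(1/14 + D) (W(D) = √(D + 1/14) = √(1/14 + D))
q = -10/3 (q = -(14 + (8 - 1*(-4))/2)/6 = -(14 + (8 + 4)/2)/6 = -(14 + (½)*12)/6 = -(14 + 6)/6 = -⅙*20 = -10/3 ≈ -3.3333)
(q - 249)*W(-13) = (-10/3 - 249)*(√(14 + 196*(-13))/14) = -757*√(14 - 2548)/42 = -757*√(-2534)/42 = -757*I*√2534/42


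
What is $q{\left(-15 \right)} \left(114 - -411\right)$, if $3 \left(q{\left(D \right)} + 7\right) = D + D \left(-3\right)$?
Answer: $1575$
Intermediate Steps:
$q{\left(D \right)} = -7 - \frac{2 D}{3}$ ($q{\left(D \right)} = -7 + \frac{D + D \left(-3\right)}{3} = -7 + \frac{D - 3 D}{3} = -7 + \frac{\left(-2\right) D}{3} = -7 - \frac{2 D}{3}$)
$q{\left(-15 \right)} \left(114 - -411\right) = \left(-7 - -10\right) \left(114 - -411\right) = \left(-7 + 10\right) \left(114 + 411\right) = 3 \cdot 525 = 1575$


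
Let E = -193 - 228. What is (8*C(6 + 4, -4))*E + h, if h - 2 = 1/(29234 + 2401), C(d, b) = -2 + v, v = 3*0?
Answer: 213156631/31635 ≈ 6738.0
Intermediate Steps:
v = 0
C(d, b) = -2 (C(d, b) = -2 + 0 = -2)
h = 63271/31635 (h = 2 + 1/(29234 + 2401) = 2 + 1/31635 = 63271/31635 ≈ 2.0000)
E = -421
(8*C(6 + 4, -4))*E + h = (8*(-2))*(-421) + 63271/31635 = -16*(-421) + 63271/31635 = 6736 + 63271/31635 = 213156631/31635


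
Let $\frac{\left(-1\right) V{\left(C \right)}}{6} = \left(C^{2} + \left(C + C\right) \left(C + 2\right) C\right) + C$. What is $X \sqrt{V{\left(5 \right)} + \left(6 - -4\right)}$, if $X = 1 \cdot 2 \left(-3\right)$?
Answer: $- 6 i \sqrt{2270} \approx - 285.87 i$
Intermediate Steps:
$V{\left(C \right)} = - 6 C - 6 C^{2} - 12 C^{2} \left(2 + C\right)$ ($V{\left(C \right)} = - 6 \left(\left(C^{2} + \left(C + C\right) \left(C + 2\right) C\right) + C\right) = - 6 \left(\left(C^{2} + 2 C \left(2 + C\right) C\right) + C\right) = - 6 \left(\left(C^{2} + 2 C^{2} \left(2 + C\right)\right) + C\right) = - 6 \left(C + C^{2} + 2 C^{2} \left(2 + C\right)\right) = - 6 C - 6 C^{2} - 12 C^{2} \left(2 + C\right)$)
$X = -6$ ($X = 2 \left(-3\right) = -6$)
$X \sqrt{V{\left(5 \right)} + \left(6 - -4\right)} = - 6 \sqrt{\left(-6\right) 5 \left(1 + 2 \cdot 5^{2} + 5 \cdot 5\right) + \left(6 - -4\right)} = - 6 \sqrt{\left(-6\right) 5 \left(1 + 2 \cdot 25 + 25\right) + \left(6 + 4\right)} = - 6 \sqrt{\left(-6\right) 5 \left(1 + 50 + 25\right) + 10} = - 6 \sqrt{\left(-6\right) 5 \cdot 76 + 10} = - 6 \sqrt{-2280 + 10} = - 6 \sqrt{-2270} = - 6 i \sqrt{2270}$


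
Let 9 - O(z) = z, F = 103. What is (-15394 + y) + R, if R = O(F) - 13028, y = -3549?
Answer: -32065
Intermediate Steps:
O(z) = 9 - z
R = -13122 (R = (9 - 1*103) - 13028 = (9 - 103) - 13028 = -94 - 13028 = -13122)
(-15394 + y) + R = (-15394 - 3549) - 13122 = -18943 - 13122 = -32065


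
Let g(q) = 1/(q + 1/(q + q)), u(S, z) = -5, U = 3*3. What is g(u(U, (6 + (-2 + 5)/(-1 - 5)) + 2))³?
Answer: -1000/132651 ≈ -0.0075386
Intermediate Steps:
U = 9
g(q) = 1/(q + 1/(2*q))
g(u(U, (6 + (-2 + 5)/(-1 - 5)) + 2))³ = (2*(-5)/(1 + 2*(-5)²))³ = (2*(-5)/(1 + 2*25))³ = (2*(-5)/(1 + 50))³ = (2*(-5)/51)³ = (2*(-5)*(1/51))³ = (-10/51)³ = -1000/132651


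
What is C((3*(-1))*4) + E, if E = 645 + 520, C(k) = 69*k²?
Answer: 11101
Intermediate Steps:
E = 1165
C((3*(-1))*4) + E = 69*((3*(-1))*4)² + 1165 = 69*(-3*4)² + 1165 = 69*(-12)² + 1165 = 69*144 + 1165 = 9936 + 1165 = 11101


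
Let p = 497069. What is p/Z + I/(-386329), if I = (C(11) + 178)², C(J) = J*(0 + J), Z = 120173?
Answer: 181288583328/46426314917 ≈ 3.9049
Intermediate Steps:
C(J) = J² (C(J) = J*J = J²)
I = 89401 (I = (11² + 178)² = (121 + 178)² = 299² = 89401)
p/Z + I/(-386329) = 497069/120173 + 89401/(-386329) = 497069*(1/120173) + 89401*(-1/386329) = 497069/120173 - 89401/386329 = 181288583328/46426314917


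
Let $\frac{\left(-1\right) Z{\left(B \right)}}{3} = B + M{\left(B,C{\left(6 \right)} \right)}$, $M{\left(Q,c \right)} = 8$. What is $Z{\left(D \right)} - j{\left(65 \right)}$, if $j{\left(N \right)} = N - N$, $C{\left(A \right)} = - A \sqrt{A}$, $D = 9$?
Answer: $-51$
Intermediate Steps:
$C{\left(A \right)} = - A^{\frac{3}{2}}$
$j{\left(N \right)} = 0$
$Z{\left(B \right)} = -24 - 3 B$ ($Z{\left(B \right)} = - 3 \left(B + 8\right) = - 3 \left(8 + B\right) = -24 - 3 B$)
$Z{\left(D \right)} - j{\left(65 \right)} = \left(-24 - 27\right) - 0 = \left(-24 - 27\right) + 0 = -51 + 0 = -51$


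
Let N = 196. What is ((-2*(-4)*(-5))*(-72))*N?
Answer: 564480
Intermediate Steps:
((-2*(-4)*(-5))*(-72))*N = ((-2*(-4)*(-5))*(-72))*196 = ((8*(-5))*(-72))*196 = -40*(-72)*196 = 2880*196 = 564480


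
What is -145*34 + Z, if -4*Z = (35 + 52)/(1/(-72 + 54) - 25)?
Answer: -4446077/902 ≈ -4929.1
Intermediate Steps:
Z = 783/902 (Z = -(35 + 52)/(4*(1/(-72 + 54) - 25)) = -87/(4*(1/(-18) - 25)) = -87/(4*(-1/18 - 25)) = -87/(4*(-451/18)) = -87*(-18)/(4*451) = -¼*(-1566/451) = 783/902 ≈ 0.86807)
-145*34 + Z = -145*34 + 783/902 = -4930 + 783/902 = -4446077/902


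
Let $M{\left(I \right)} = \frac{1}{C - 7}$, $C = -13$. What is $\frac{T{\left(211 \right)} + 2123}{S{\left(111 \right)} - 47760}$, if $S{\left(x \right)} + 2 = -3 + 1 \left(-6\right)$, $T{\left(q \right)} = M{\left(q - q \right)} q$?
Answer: $- \frac{42249}{955420} \approx -0.04422$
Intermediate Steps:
$M{\left(I \right)} = - \frac{1}{20}$ ($M{\left(I \right)} = \frac{1}{-13 - 7} = \frac{1}{-20} = - \frac{1}{20}$)
$T{\left(q \right)} = - \frac{q}{20}$
$S{\left(x \right)} = -11$ ($S{\left(x \right)} = -2 + \left(-3 + 1 \left(-6\right)\right) = -2 - 9 = -11$)
$\frac{T{\left(211 \right)} + 2123}{S{\left(111 \right)} - 47760} = \frac{\left(- \frac{1}{20}\right) 211 + 2123}{-11 - 47760} = \frac{- \frac{211}{20} + 2123}{-47771} = \frac{42249}{20} \left(- \frac{1}{47771}\right) = - \frac{42249}{955420}$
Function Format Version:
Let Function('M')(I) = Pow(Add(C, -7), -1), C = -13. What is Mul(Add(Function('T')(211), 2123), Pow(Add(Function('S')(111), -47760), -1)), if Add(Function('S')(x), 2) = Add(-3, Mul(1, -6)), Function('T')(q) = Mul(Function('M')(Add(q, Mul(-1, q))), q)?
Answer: Rational(-42249, 955420) ≈ -0.044220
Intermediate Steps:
Function('M')(I) = Rational(-1, 20) (Function('M')(I) = Pow(Add(-13, -7), -1) = Pow(-20, -1) = Rational(-1, 20))
Function('T')(q) = Mul(Rational(-1, 20), q)
Function('S')(x) = -11 (Function('S')(x) = Add(-2, Add(-3, Mul(1, -6))) = Add(-2, Add(-3, -6)) = Add(-2, -9) = -11)
Mul(Add(Function('T')(211), 2123), Pow(Add(Function('S')(111), -47760), -1)) = Mul(Add(Mul(Rational(-1, 20), 211), 2123), Pow(Add(-11, -47760), -1)) = Mul(Add(Rational(-211, 20), 2123), Pow(-47771, -1)) = Mul(Rational(42249, 20), Rational(-1, 47771)) = Rational(-42249, 955420)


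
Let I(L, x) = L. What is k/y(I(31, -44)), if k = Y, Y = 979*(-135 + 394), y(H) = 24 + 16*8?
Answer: 253561/152 ≈ 1668.2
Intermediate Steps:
y(H) = 152 (y(H) = 24 + 128 = 152)
Y = 253561 (Y = 979*259 = 253561)
k = 253561
k/y(I(31, -44)) = 253561/152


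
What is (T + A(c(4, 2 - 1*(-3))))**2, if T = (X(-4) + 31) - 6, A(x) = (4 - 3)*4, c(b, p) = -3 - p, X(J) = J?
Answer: 625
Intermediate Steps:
A(x) = 4 (A(x) = 1*4 = 4)
T = 21 (T = (-4 + 31) - 6 = 27 - 6 = 21)
(T + A(c(4, 2 - 1*(-3))))**2 = (21 + 4)**2 = 25**2 = 625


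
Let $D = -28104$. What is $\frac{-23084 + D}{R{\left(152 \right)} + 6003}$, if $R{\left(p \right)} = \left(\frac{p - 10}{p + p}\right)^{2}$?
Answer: $- \frac{1182647552}{138698353} \approx -8.5268$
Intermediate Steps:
$R{\left(p \right)} = \frac{\left(-10 + p\right)^{2}}{4 p^{2}}$ ($R{\left(p \right)} = \left(\frac{-10 + p}{2 p}\right)^{2} = \frac{\left(-10 + p\right)^{2}}{4 p^{2}}$)
$\frac{-23084 + D}{R{\left(152 \right)} + 6003} = \frac{-23084 - 28104}{\frac{\left(-10 + 152\right)^{2}}{4 \cdot 23104} + 6003} = - \frac{51188}{\frac{1}{4} \cdot \frac{1}{23104} \cdot 142^{2} + 6003} = - \frac{51188}{\frac{1}{4} \cdot \frac{1}{23104} \cdot 20164 + 6003} = - \frac{51188}{\frac{5041}{23104} + 6003} = - \frac{51188}{\frac{138698353}{23104}} = \left(-51188\right) \frac{23104}{138698353} = - \frac{1182647552}{138698353}$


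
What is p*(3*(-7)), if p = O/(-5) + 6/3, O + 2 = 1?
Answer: -231/5 ≈ -46.200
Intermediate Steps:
O = -1 (O = -2 + 1 = -1)
p = 11/5 (p = -1/(-5) + 6/3 = -1*(-⅕) + 6*(⅓) = ⅕ + 2 = 11/5 ≈ 2.2000)
p*(3*(-7)) = 11*(3*(-7))/5 = (11/5)*(-21) = -231/5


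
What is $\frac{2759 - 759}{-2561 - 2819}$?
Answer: $- \frac{100}{269} \approx -0.37175$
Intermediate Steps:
$\frac{2759 - 759}{-2561 - 2819} = \frac{2759 - 759}{-5380} = 2000 \left(- \frac{1}{5380}\right) = - \frac{100}{269}$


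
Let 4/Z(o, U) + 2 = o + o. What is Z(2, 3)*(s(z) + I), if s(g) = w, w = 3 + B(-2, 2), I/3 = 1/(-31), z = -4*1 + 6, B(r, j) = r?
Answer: 56/31 ≈ 1.8065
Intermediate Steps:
Z(o, U) = 4/(-2 + 2*o) (Z(o, U) = 4/(-2 + (o + o)) = 4/(-2 + 2*o))
z = 2 (z = -4 + 6 = 2)
I = -3/31 (I = 3/(-31) = 3*(-1/31) = -3/31 ≈ -0.096774)
w = 1 (w = 3 - 2 = 1)
s(g) = 1
Z(2, 3)*(s(z) + I) = (2/(-1 + 2))*(1 - 3/31) = (2/1)*(28/31) = (2*1)*(28/31) = 2*(28/31) = 56/31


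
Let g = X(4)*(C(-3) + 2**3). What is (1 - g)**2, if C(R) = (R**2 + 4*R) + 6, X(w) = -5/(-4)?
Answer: 2601/16 ≈ 162.56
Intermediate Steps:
X(w) = 5/4 (X(w) = -5*(-1/4) = 5/4)
C(R) = 6 + R**2 + 4*R
g = 55/4 (g = 5*((6 + (-3)**2 + 4*(-3)) + 2**3)/4 = 5*((6 + 9 - 12) + 8)/4 = 5*(3 + 8)/4 = (5/4)*11 = 55/4 ≈ 13.750)
(1 - g)**2 = (1 - 1*55/4)**2 = (1 - 55/4)**2 = (-51/4)**2 = 2601/16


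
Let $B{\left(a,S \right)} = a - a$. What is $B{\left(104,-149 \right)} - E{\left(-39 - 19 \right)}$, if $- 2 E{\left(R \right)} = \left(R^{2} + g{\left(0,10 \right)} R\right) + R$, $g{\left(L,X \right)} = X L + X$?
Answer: $1363$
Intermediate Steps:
$g{\left(L,X \right)} = X + L X$ ($g{\left(L,X \right)} = L X + X = X + L X$)
$B{\left(a,S \right)} = 0$
$E{\left(R \right)} = - \frac{11 R}{2} - \frac{R^{2}}{2}$ ($E{\left(R \right)} = - \frac{\left(R^{2} + 10 \left(1 + 0\right) R\right) + R}{2} = - \frac{\left(R^{2} + 10 \cdot 1 R\right) + R}{2} = - \frac{\left(R^{2} + 10 R\right) + R}{2} = - \frac{R^{2} + 11 R}{2} = - \frac{11 R}{2} - \frac{R^{2}}{2}$)
$B{\left(104,-149 \right)} - E{\left(-39 - 19 \right)} = 0 - - \frac{\left(-39 - 19\right) \left(11 - 58\right)}{2} = 0 - \left(- \frac{1}{2}\right) \left(-58\right) \left(11 - 58\right) = 0 - \left(- \frac{1}{2}\right) \left(-58\right) \left(-47\right) = 0 - -1363 = 0 + 1363 = 1363$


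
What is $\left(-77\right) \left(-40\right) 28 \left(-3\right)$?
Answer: $-258720$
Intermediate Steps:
$\left(-77\right) \left(-40\right) 28 \left(-3\right) = 3080 \left(-84\right) = -258720$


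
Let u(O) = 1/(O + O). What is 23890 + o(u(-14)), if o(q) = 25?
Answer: 23915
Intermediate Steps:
u(O) = 1/(2*O)
23890 + o(u(-14)) = 23890 + 25 = 23915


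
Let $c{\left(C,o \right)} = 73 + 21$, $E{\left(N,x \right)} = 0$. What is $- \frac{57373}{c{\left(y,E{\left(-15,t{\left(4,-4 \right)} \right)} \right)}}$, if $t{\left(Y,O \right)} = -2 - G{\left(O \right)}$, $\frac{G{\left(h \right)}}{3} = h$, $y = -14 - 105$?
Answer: $- \frac{57373}{94} \approx -610.35$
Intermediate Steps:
$y = -119$
$G{\left(h \right)} = 3 h$
$t{\left(Y,O \right)} = -2 - 3 O$
$c{\left(C,o \right)} = 94$
$- \frac{57373}{c{\left(y,E{\left(-15,t{\left(4,-4 \right)} \right)} \right)}} = - \frac{57373}{94}$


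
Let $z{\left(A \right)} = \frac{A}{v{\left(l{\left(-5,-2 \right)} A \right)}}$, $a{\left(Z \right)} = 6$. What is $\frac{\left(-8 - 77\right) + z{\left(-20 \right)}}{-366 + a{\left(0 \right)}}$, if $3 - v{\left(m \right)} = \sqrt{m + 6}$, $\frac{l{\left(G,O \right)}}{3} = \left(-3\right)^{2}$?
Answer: $\frac{1027}{4344} + \frac{i \sqrt{534}}{9774} \approx 0.23642 + 0.0023643 i$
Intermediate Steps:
$l{\left(G,O \right)} = 27$ ($l{\left(G,O \right)} = 3 \left(-3\right)^{2} = 3 \cdot 9 = 27$)
$v{\left(m \right)} = 3 - \sqrt{6 + m}$ ($v{\left(m \right)} = 3 - \sqrt{m + 6} = 3 - \sqrt{6 + m}$)
$z{\left(A \right)} = \frac{A}{3 - \sqrt{6 + 27 A}}$
$\frac{\left(-8 - 77\right) + z{\left(-20 \right)}}{-366 + a{\left(0 \right)}} = \frac{\left(-8 - 77\right) - - \frac{20}{-3 + \sqrt{3} \sqrt{2 + 9 \left(-20\right)}}}{-366 + 6} = \frac{\left(-8 - 77\right) - - \frac{20}{-3 + \sqrt{3} \sqrt{2 - 180}}}{-360} = \left(-85 - - \frac{20}{-3 + \sqrt{3} \sqrt{-178}}\right) \left(- \frac{1}{360}\right) = \left(-85 - - \frac{20}{-3 + \sqrt{3} i \sqrt{178}}\right) \left(- \frac{1}{360}\right) = \left(-85 - - \frac{20}{-3 + i \sqrt{534}}\right) \left(- \frac{1}{360}\right) = \left(-85 + \frac{20}{-3 + i \sqrt{534}}\right) \left(- \frac{1}{360}\right) = \frac{17}{72} - \frac{1}{18 \left(-3 + i \sqrt{534}\right)}$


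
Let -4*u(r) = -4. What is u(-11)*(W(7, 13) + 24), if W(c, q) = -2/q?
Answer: 310/13 ≈ 23.846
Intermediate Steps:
u(r) = 1 (u(r) = -¼*(-4) = 1)
u(-11)*(W(7, 13) + 24) = 1*(-2/13 + 24) = 1*(310/13) = 310/13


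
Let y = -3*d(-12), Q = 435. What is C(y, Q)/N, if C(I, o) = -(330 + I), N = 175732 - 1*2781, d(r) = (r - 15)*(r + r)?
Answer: 1614/172951 ≈ 0.0093321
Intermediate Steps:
d(r) = 2*r*(-15 + r) (d(r) = (-15 + r)*(2*r) = 2*r*(-15 + r))
y = -1944 (y = -6*(-12)*(-15 - 12) = -6*(-12)*(-27) = -3*648 = -1944)
N = 172951 (N = 175732 - 2781 = 172951)
C(I, o) = -330 - I
C(y, Q)/N = (-330 - 1*(-1944))/172951 = (-330 + 1944)*(1/172951) = 1614*(1/172951) = 1614/172951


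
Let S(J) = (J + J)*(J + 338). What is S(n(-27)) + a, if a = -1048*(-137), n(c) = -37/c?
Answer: 105344966/729 ≈ 1.4451e+5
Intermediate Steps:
S(J) = 2*J*(338 + J) (S(J) = (2*J)*(338 + J) = 2*J*(338 + J))
a = 143576
S(n(-27)) + a = 2*(-37/(-27))*(338 - 37/(-27)) + 143576 = 2*(-37*(-1/27))*(338 - 37*(-1/27)) + 143576 = 2*(37/27)*(338 + 37/27) + 143576 = 2*(37/27)*(9163/27) + 143576 = 678062/729 + 143576 = 105344966/729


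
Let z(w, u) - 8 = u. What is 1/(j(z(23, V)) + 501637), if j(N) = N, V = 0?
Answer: 1/501645 ≈ 1.9934e-6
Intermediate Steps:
z(w, u) = 8 + u
1/(j(z(23, V)) + 501637) = 1/((8 + 0) + 501637) = 1/(8 + 501637) = 1/501645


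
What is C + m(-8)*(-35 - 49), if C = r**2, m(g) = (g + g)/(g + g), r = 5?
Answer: -59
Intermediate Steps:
m(g) = 1 (m(g) = (2*g)/((2*g)) = (2*g)*(1/(2*g)) = 1)
C = 25 (C = 5**2 = 25)
C + m(-8)*(-35 - 49) = 25 + 1*(-35 - 49) = 25 + 1*(-84) = 25 - 84 = -59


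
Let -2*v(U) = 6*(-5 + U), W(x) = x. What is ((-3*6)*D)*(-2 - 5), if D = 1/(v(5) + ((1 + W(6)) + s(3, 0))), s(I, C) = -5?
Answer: 63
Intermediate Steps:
v(U) = 15 - 3*U (v(U) = -3*(-5 + U) = -(-30 + 6*U)/2 = 15 - 3*U)
D = 1/2 (D = 1/((15 - 3*5) + ((1 + 6) - 5)) = 1/((15 - 15) + (7 - 5)) = 1/(0 + 2) = 1/2 ≈ 0.50000)
((-3*6)*D)*(-2 - 5) = (-3*6*(1/2))*(-2 - 5) = -18*1/2*(-7) = -9*(-7) = 63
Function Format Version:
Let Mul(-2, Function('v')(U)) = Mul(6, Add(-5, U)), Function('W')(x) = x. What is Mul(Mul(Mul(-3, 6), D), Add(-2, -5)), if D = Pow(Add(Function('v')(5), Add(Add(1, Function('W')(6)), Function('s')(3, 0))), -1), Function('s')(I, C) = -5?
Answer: 63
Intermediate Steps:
Function('v')(U) = Add(15, Mul(-3, U)) (Function('v')(U) = Mul(Rational(-1, 2), Mul(6, Add(-5, U))) = Mul(Rational(-1, 2), Add(-30, Mul(6, U))) = Add(15, Mul(-3, U)))
D = Rational(1, 2) (D = Pow(Add(Add(15, Mul(-3, 5)), Add(Add(1, 6), -5)), -1) = Pow(Add(Add(15, -15), Add(7, -5)), -1) = Pow(Add(0, 2), -1) = Pow(2, -1) = Rational(1, 2) ≈ 0.50000)
Mul(Mul(Mul(-3, 6), D), Add(-2, -5)) = Mul(Mul(Mul(-3, 6), Rational(1, 2)), Add(-2, -5)) = Mul(Mul(-18, Rational(1, 2)), -7) = Mul(-9, -7) = 63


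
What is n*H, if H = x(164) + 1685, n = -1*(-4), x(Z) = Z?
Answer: 7396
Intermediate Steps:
n = 4
H = 1849 (H = 164 + 1685 = 1849)
n*H = 4*1849 = 7396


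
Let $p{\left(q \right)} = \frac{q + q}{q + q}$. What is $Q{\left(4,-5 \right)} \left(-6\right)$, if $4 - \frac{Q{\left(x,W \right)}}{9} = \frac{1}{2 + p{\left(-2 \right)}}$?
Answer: $-198$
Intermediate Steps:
$p{\left(q \right)} = 1$ ($p{\left(q \right)} = \frac{2 q}{2 q} = 2 q \frac{1}{2 q} = 1$)
$Q{\left(x,W \right)} = 33$ ($Q{\left(x,W \right)} = 36 - \frac{9}{2 + 1} = 36 - \frac{9}{3} = 36 - 3 = 33$)
$Q{\left(4,-5 \right)} \left(-6\right) = 33 \left(-6\right) = -198$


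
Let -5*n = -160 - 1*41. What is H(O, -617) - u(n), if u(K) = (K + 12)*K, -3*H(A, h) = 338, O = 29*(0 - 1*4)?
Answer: -165833/75 ≈ -2211.1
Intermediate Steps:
O = -116 (O = 29*(0 - 4) = 29*(-4) = -116)
H(A, h) = -338/3 (H(A, h) = -⅓*338 = -338/3)
n = 201/5 (n = -(-160 - 1*41)/5 = -(-160 - 41)/5 = -⅕*(-201) = 201/5 ≈ 40.200)
u(K) = K*(12 + K) (u(K) = (12 + K)*K = K*(12 + K))
H(O, -617) - u(n) = -338/3 - 201*(12 + 201/5)/5 = -338/3 - 201*261/(5*5) = -338/3 - 1*52461/25 = -338/3 - 52461/25 = -165833/75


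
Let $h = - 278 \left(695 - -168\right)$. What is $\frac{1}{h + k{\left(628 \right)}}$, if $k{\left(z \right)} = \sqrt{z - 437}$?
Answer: $- \frac{239914}{57558727205} - \frac{\sqrt{191}}{57558727205} \approx -4.1684 \cdot 10^{-6}$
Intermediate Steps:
$k{\left(z \right)} = \sqrt{-437 + z}$
$h = -239914$ ($h = - 278 \left(695 + 168\right) = \left(-278\right) 863 = -239914$)
$\frac{1}{h + k{\left(628 \right)}} = \frac{1}{-239914 + \sqrt{-437 + 628}} = \frac{1}{-239914 + \sqrt{191}}$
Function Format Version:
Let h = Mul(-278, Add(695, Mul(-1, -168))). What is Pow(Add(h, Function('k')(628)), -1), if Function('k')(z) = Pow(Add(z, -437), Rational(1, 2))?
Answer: Add(Rational(-239914, 57558727205), Mul(Rational(-1, 57558727205), Pow(191, Rational(1, 2)))) ≈ -4.1684e-6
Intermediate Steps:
Function('k')(z) = Pow(Add(-437, z), Rational(1, 2))
h = -239914 (h = Mul(-278, Add(695, 168)) = Mul(-278, 863) = -239914)
Pow(Add(h, Function('k')(628)), -1) = Pow(Add(-239914, Pow(Add(-437, 628), Rational(1, 2))), -1) = Pow(Add(-239914, Pow(191, Rational(1, 2))), -1)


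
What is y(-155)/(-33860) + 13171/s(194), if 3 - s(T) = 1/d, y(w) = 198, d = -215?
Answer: 11985429374/2734195 ≈ 4383.5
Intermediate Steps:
s(T) = 646/215 (s(T) = 3 - 1/(-215) = 3 - 1*(-1/215) = 3 + 1/215 = 646/215)
y(-155)/(-33860) + 13171/s(194) = 198/(-33860) + 13171/(646/215) = 198*(-1/33860) + 13171*(215/646) = -99/16930 + 2831765/646 = 11985429374/2734195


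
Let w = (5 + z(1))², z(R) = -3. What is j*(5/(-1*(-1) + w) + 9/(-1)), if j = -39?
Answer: 312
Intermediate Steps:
w = 4 (w = (5 - 3)² = 2² = 4)
j*(5/(-1*(-1) + w) + 9/(-1)) = -39*(5/(-1*(-1) + 4) + 9/(-1)) = -39*(5/(1 + 4) + 9*(-1)) = -39*(5/5 - 9) = -39*(5*(⅕) - 9) = -39*(1 - 9) = -39*(-8) = 312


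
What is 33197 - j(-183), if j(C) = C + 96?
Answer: 33284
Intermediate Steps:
j(C) = 96 + C
33197 - j(-183) = 33197 - (96 - 183) = 33197 - 1*(-87) = 33197 + 87 = 33284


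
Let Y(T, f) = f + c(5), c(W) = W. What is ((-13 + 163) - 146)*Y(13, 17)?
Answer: 88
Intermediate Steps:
Y(T, f) = 5 + f (Y(T, f) = f + 5 = 5 + f)
((-13 + 163) - 146)*Y(13, 17) = ((-13 + 163) - 146)*(5 + 17) = (150 - 146)*22 = 4*22 = 88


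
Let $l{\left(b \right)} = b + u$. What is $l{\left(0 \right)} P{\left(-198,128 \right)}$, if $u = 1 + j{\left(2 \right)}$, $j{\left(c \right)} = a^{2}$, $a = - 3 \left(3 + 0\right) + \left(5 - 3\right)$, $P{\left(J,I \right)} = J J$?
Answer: $1960200$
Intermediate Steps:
$P{\left(J,I \right)} = J^{2}$
$a = -7$ ($a = \left(-3\right) 3 + \left(5 - 3\right) = -9 + 2 = -7$)
$j{\left(c \right)} = 49$ ($j{\left(c \right)} = \left(-7\right)^{2} = 49$)
$u = 50$ ($u = 1 + 49 = 50$)
$l{\left(b \right)} = 50 + b$ ($l{\left(b \right)} = b + 50 = 50 + b$)
$l{\left(0 \right)} P{\left(-198,128 \right)} = \left(50 + 0\right) \left(-198\right)^{2} = 50 \cdot 39204 = 1960200$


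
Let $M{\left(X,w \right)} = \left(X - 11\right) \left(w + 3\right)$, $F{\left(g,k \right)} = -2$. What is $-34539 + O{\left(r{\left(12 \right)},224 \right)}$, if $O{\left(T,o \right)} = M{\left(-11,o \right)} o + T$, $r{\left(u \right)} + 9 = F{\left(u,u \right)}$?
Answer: $-1153206$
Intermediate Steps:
$r{\left(u \right)} = -11$ ($r{\left(u \right)} = -9 - 2 = -11$)
$M{\left(X,w \right)} = \left(-11 + X\right) \left(3 + w\right)$
$O{\left(T,o \right)} = T + o \left(-66 - 22 o\right)$ ($O{\left(T,o \right)} = \left(-33 - 11 o + 3 \left(-11\right) - 11 o\right) o + T = \left(-33 - 11 o - 33 - 11 o\right) o + T = \left(-66 - 22 o\right) o + T = o \left(-66 - 22 o\right) + T = T + o \left(-66 - 22 o\right)$)
$-34539 + O{\left(r{\left(12 \right)},224 \right)} = -34539 - \left(11 + 4928 \left(3 + 224\right)\right) = -34539 - \left(11 + 4928 \cdot 227\right) = -34539 - 1118667 = -1153206$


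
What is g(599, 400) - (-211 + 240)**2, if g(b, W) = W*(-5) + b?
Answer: -2242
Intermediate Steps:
g(b, W) = b - 5*W (g(b, W) = -5*W + b = b - 5*W)
g(599, 400) - (-211 + 240)**2 = (599 - 5*400) - (-211 + 240)**2 = (599 - 2000) - 1*29**2 = -1401 - 1*841 = -1401 - 841 = -2242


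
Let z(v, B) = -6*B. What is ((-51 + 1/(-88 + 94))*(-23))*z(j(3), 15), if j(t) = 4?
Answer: -105225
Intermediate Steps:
((-51 + 1/(-88 + 94))*(-23))*z(j(3), 15) = ((-51 + 1/(-88 + 94))*(-23))*(-6*15) = ((-51 + 1/6)*(-23))*(-90) = -305/6*(-23)*(-90) = (7015/6)*(-90) = -105225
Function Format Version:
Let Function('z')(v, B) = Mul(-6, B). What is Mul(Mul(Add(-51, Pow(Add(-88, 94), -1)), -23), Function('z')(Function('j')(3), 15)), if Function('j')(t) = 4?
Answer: -105225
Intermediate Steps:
Mul(Mul(Add(-51, Pow(Add(-88, 94), -1)), -23), Function('z')(Function('j')(3), 15)) = Mul(Mul(Add(-51, Pow(Add(-88, 94), -1)), -23), Mul(-6, 15)) = Mul(Mul(Add(-51, Pow(6, -1)), -23), -90) = Mul(Mul(Add(-51, Rational(1, 6)), -23), -90) = Mul(Mul(Rational(-305, 6), -23), -90) = Mul(Rational(7015, 6), -90) = -105225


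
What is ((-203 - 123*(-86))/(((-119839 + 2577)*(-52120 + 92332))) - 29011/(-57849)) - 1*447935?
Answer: -40728844025561634917/90925892426952 ≈ -4.4793e+5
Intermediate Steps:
((-203 - 123*(-86))/(((-119839 + 2577)*(-52120 + 92332))) - 29011/(-57849)) - 1*447935 = ((-203 + 10578)/((-117262*40212)) - 29011*(-1/57849)) - 447935 = (10375/(-4715339544) + 29011/57849) - 447935 = (10375*(-1/4715339544) + 29011/57849) - 447935 = (-10375/4715339544 + 29011/57849) - 447935 = 45598705109203/90925892426952 - 447935 = -40728844025561634917/90925892426952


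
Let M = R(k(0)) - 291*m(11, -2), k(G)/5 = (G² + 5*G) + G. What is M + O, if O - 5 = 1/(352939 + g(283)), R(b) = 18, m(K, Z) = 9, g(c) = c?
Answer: -916964311/353222 ≈ -2596.0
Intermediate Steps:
k(G) = 5*G² + 30*G (k(G) = 5*((G² + 5*G) + G) = 5*(G² + 6*G) = 5*G² + 30*G)
M = -2601 (M = 18 - 291*9 = 18 - 2619 = -2601)
O = 1766111/353222 (O = 5 + 1/(352939 + 283) = 5 + 1/353222 = 1766111/353222 ≈ 5.0000)
M + O = -2601 + 1766111/353222 = -916964311/353222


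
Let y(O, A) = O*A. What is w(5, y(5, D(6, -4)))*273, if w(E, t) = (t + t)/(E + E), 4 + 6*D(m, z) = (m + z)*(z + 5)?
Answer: -91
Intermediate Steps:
D(m, z) = -2/3 + (5 + z)*(m + z)/6 (D(m, z) = -2/3 + ((m + z)*(z + 5))/6 = -2/3 + ((m + z)*(5 + z))/6 = -2/3 + ((5 + z)*(m + z))/6 = -2/3 + (5 + z)*(m + z)/6)
y(O, A) = A*O
w(E, t) = t/E (w(E, t) = (2*t)/((2*E)) = (2*t)*(1/(2*E)) = t/E)
w(5, y(5, D(6, -4)))*273 = (((-2/3 + (1/6)*(-4)**2 + (5/6)*6 + (5/6)*(-4) + (1/6)*6*(-4))*5)/5)*273 = (((-2/3 + (1/6)*16 + 5 - 10/3 - 4)*5)*(1/5))*273 = (((-2/3 + 8/3 + 5 - 10/3 - 4)*5)*(1/5))*273 = (-1/3*5*(1/5))*273 = -5/3*1/5*273 = -1/3*273 = -91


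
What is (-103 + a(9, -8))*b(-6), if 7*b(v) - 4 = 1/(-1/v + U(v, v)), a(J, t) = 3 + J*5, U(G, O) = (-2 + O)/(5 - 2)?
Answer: -198/7 ≈ -28.286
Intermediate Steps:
U(G, O) = -⅔ + O/3 (U(G, O) = (-2 + O)/3 = (-2 + O)*(⅓) = -⅔ + O/3)
a(J, t) = 3 + 5*J
b(v) = 4/7 + 1/(7*(-⅔ - 1/v + v/3)) (b(v) = 4/7 + 1/(7*(-1/v + (-⅔ + v/3))) = 4/7 + 1/(7*(-⅔ - 1/v + v/3)))
(-103 + a(9, -8))*b(-6) = (-103 + (3 + 5*9))*((-12 + 3*(-6) + 4*(-6)*(-2 - 6))/(7*(-3 - 6*(-2 - 6)))) = (-103 + (3 + 45))*((-12 - 18 + 4*(-6)*(-8))/(7*(-3 - 6*(-8)))) = (-103 + 48)*((-12 - 18 + 192)/(7*(-3 + 48))) = -55*162/(7*45) = -55*18/35 = -198/7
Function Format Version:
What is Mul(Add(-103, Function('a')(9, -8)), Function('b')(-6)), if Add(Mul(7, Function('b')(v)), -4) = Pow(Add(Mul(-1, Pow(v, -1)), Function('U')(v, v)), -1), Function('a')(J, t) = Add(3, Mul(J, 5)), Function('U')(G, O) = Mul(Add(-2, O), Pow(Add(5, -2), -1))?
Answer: Rational(-198, 7) ≈ -28.286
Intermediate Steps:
Function('U')(G, O) = Add(Rational(-2, 3), Mul(Rational(1, 3), O)) (Function('U')(G, O) = Mul(Add(-2, O), Pow(3, -1)) = Mul(Add(-2, O), Rational(1, 3)) = Add(Rational(-2, 3), Mul(Rational(1, 3), O)))
Function('a')(J, t) = Add(3, Mul(5, J))
Function('b')(v) = Add(Rational(4, 7), Mul(Rational(1, 7), Pow(Add(Rational(-2, 3), Mul(-1, Pow(v, -1)), Mul(Rational(1, 3), v)), -1))) (Function('b')(v) = Add(Rational(4, 7), Mul(Rational(1, 7), Pow(Add(Mul(-1, Pow(v, -1)), Add(Rational(-2, 3), Mul(Rational(1, 3), v))), -1))) = Add(Rational(4, 7), Mul(Rational(1, 7), Pow(Add(Rational(-2, 3), Mul(-1, Pow(v, -1)), Mul(Rational(1, 3), v)), -1))))
Mul(Add(-103, Function('a')(9, -8)), Function('b')(-6)) = Mul(Add(-103, Add(3, Mul(5, 9))), Mul(Rational(1, 7), Pow(Add(-3, Mul(-6, Add(-2, -6))), -1), Add(-12, Mul(3, -6), Mul(4, -6, Add(-2, -6))))) = Mul(Add(-103, Add(3, 45)), Mul(Rational(1, 7), Pow(Add(-3, Mul(-6, -8)), -1), Add(-12, -18, Mul(4, -6, -8)))) = Mul(Add(-103, 48), Mul(Rational(1, 7), Pow(Add(-3, 48), -1), Add(-12, -18, 192))) = Mul(-55, Mul(Rational(1, 7), Pow(45, -1), 162)) = Mul(-55, Mul(Rational(1, 7), Rational(1, 45), 162)) = Mul(-55, Rational(18, 35)) = Rational(-198, 7)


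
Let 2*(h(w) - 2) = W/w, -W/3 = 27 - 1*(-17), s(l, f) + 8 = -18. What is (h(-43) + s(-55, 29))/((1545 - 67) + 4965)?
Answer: -966/277049 ≈ -0.0034867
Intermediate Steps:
s(l, f) = -26 (s(l, f) = -8 - 18 = -26)
W = -132 (W = -3*(27 - 1*(-17)) = -3*(27 + 17) = -3*44 = -132)
h(w) = 2 - 66/w (h(w) = 2 + (-132/w)/2 = 2 - 66/w)
(h(-43) + s(-55, 29))/((1545 - 67) + 4965) = ((2 - 66/(-43)) - 26)/((1545 - 67) + 4965) = ((2 - 66*(-1/43)) - 26)/(1478 + 4965) = ((2 + 66/43) - 26)/6443 = (152/43 - 26)*(1/6443) = -966/43*1/6443 = -966/277049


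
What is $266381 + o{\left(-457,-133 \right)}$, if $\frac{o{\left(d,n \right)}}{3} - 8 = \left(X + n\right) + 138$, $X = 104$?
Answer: $266732$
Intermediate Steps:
$o{\left(d,n \right)} = 750 + 3 n$ ($o{\left(d,n \right)} = 24 + 3 \left(\left(104 + n\right) + 138\right) = 24 + 3 \left(242 + n\right) = 24 + \left(726 + 3 n\right) = 750 + 3 n$)
$266381 + o{\left(-457,-133 \right)} = 266381 + \left(750 + 3 \left(-133\right)\right) = 266381 + \left(750 - 399\right) = 266381 + 351 = 266732$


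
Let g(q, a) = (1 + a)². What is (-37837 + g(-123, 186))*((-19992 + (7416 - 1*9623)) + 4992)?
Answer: 49349676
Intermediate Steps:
(-37837 + g(-123, 186))*((-19992 + (7416 - 1*9623)) + 4992) = (-37837 + (1 + 186)²)*((-19992 + (7416 - 1*9623)) + 4992) = (-37837 + 187²)*((-19992 + (7416 - 9623)) + 4992) = (-37837 + 34969)*((-19992 - 2207) + 4992) = -2868*(-22199 + 4992) = -2868*(-17207) = 49349676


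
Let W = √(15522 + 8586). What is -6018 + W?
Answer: -6018 + 14*√123 ≈ -5862.7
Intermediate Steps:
W = 14*√123 (W = √24108 = 14*√123 ≈ 155.27)
-6018 + W = -6018 + 14*√123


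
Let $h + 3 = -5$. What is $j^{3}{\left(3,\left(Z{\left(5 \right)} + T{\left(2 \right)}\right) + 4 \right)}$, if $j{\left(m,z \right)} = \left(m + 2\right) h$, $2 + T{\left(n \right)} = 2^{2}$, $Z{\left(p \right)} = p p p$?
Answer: $-64000$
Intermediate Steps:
$h = -8$ ($h = -3 - 5 = -8$)
$Z{\left(p \right)} = p^{3}$ ($Z{\left(p \right)} = p^{2} p = p^{3}$)
$T{\left(n \right)} = 2$ ($T{\left(n \right)} = -2 + 2^{2} = -2 + 4 = 2$)
$j{\left(m,z \right)} = -16 - 8 m$ ($j{\left(m,z \right)} = \left(m + 2\right) \left(-8\right) = \left(2 + m\right) \left(-8\right) = -16 - 8 m$)
$j^{3}{\left(3,\left(Z{\left(5 \right)} + T{\left(2 \right)}\right) + 4 \right)} = \left(-16 - 24\right)^{3} = \left(-40\right)^{3} = -64000$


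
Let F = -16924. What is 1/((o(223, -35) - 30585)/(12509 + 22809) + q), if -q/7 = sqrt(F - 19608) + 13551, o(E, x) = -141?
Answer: -14790252415017/1403250948228542492 + 2182881967*I*sqrt(9133)/1403250948228542492 ≈ -1.054e-5 + 1.4866e-7*I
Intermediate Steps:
q = -94857 - 14*I*sqrt(9133) (q = -7*(sqrt(-16924 - 19608) + 13551) = -7*(sqrt(-36532) + 13551) = -7*(2*I*sqrt(9133) + 13551) = -7*(13551 + 2*I*sqrt(9133)) = -94857 - 14*I*sqrt(9133) ≈ -94857.0 - 1337.9*I)
1/((o(223, -35) - 30585)/(12509 + 22809) + q) = 1/((-141 - 30585)/(12509 + 22809) + (-94857 - 14*I*sqrt(9133))) = 1/(-30726/35318 + (-94857 - 14*I*sqrt(9133))) = 1/(-30726*1/35318 + (-94857 - 14*I*sqrt(9133))) = 1/(-15363/17659 + (-94857 - 14*I*sqrt(9133))) = 1/(-1675095126/17659 - 14*I*sqrt(9133))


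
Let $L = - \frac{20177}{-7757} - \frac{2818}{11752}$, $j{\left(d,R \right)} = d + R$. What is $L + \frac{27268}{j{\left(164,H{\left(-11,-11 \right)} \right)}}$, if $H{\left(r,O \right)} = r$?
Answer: $\frac{74079205679}{410221188} \approx 180.58$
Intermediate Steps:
$j{\left(d,R \right)} = R + d$
$L = \frac{107630439}{45580132}$ ($L = \left(-20177\right) \left(- \frac{1}{7757}\right) - \frac{1409}{5876} = \frac{20177}{7757} - \frac{1409}{5876} = \frac{107630439}{45580132} \approx 2.3613$)
$L + \frac{27268}{j{\left(164,H{\left(-11,-11 \right)} \right)}} = \frac{107630439}{45580132} + \frac{27268}{-11 + 164} = \frac{107630439}{45580132} + \frac{27268}{153} = \frac{107630439}{45580132} + 27268 \cdot \frac{1}{153} = \frac{107630439}{45580132} + \frac{1604}{9} = \frac{74079205679}{410221188}$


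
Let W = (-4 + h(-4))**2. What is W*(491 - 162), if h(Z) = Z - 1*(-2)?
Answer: 11844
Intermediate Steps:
h(Z) = 2 + Z (h(Z) = Z + 2 = 2 + Z)
W = 36 (W = (-4 + (2 - 4))**2 = (-4 - 2)**2 = (-6)**2 = 36)
W*(491 - 162) = 36*(491 - 162) = 36*329 = 11844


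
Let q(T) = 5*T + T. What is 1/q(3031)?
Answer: 1/18186 ≈ 5.4987e-5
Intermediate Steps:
q(T) = 6*T
1/q(3031) = 1/(6*3031) = 1/18186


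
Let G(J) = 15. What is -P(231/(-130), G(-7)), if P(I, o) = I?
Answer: 231/130 ≈ 1.7769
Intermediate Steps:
-P(231/(-130), G(-7)) = -231/(-130) = -231*(-1)/130 = -1*(-231/130) = 231/130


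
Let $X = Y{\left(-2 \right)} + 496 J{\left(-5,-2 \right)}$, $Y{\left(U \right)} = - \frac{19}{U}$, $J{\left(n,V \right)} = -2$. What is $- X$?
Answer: $\frac{1965}{2} \approx 982.5$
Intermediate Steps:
$X = - \frac{1965}{2}$ ($X = - \frac{19}{-2} + 496 \left(-2\right) = \left(-19\right) \left(- \frac{1}{2}\right) - 992 = \frac{19}{2} - 992 = - \frac{1965}{2} \approx -982.5$)
$- X = \left(-1\right) \left(- \frac{1965}{2}\right) = \frac{1965}{2}$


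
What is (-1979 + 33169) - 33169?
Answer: -1979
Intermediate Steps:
(-1979 + 33169) - 33169 = 31190 - 33169 = -1979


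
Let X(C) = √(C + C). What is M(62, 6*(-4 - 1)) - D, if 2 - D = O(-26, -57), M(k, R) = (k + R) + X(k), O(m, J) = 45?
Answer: 75 + 2*√31 ≈ 86.135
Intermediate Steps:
X(C) = √2*√C (X(C) = √(2*C) = √2*√C)
M(k, R) = R + k + √2*√k (M(k, R) = (k + R) + √2*√k = (R + k) + √2*√k = R + k + √2*√k)
D = -43 (D = 2 - 1*45 = 2 - 45 = -43)
M(62, 6*(-4 - 1)) - D = (6*(-4 - 1) + 62 + √2*√62) - 1*(-43) = (6*(-5) + 62 + 2*√31) + 43 = (-30 + 62 + 2*√31) + 43 = (32 + 2*√31) + 43 = 75 + 2*√31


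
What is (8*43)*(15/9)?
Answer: 1720/3 ≈ 573.33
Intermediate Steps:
(8*43)*(15/9) = 344*(15*(⅑)) = 344*(5/3) = 1720/3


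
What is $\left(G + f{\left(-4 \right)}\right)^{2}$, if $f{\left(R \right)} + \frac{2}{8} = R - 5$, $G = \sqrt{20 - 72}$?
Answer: $\frac{537}{16} - 37 i \sqrt{13} \approx 33.563 - 133.41 i$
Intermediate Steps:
$G = 2 i \sqrt{13}$ ($G = \sqrt{-52} = 2 i \sqrt{13} \approx 7.2111 i$)
$f{\left(R \right)} = - \frac{21}{4} + R$ ($f{\left(R \right)} = - \frac{1}{4} + \left(R - 5\right) = - \frac{1}{4} + \left(-5 + R\right) = - \frac{21}{4} + R$)
$\left(G + f{\left(-4 \right)}\right)^{2} = \left(2 i \sqrt{13} - \frac{37}{4}\right)^{2} = \left(- \frac{37}{4} + 2 i \sqrt{13}\right)^{2}$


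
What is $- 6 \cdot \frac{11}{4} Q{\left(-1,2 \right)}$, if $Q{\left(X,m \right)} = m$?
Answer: $-33$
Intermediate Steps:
$- 6 \cdot \frac{11}{4} Q{\left(-1,2 \right)} = - 6 \cdot \frac{11}{4} \cdot 2 = - 6 \cdot 11 \cdot \frac{1}{4} \cdot 2 = \left(-6\right) \frac{11}{4} \cdot 2 = \left(- \frac{33}{2}\right) 2 = -33$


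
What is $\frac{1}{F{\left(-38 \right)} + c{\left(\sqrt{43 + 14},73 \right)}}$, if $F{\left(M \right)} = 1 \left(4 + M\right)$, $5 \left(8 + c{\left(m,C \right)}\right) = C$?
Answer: $- \frac{5}{137} \approx -0.036496$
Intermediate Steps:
$c{\left(m,C \right)} = -8 + \frac{C}{5}$
$F{\left(M \right)} = 4 + M$
$\frac{1}{F{\left(-38 \right)} + c{\left(\sqrt{43 + 14},73 \right)}} = \frac{1}{\left(4 - 38\right) + \left(-8 + \frac{1}{5} \cdot 73\right)} = \frac{1}{-34 + \left(-8 + \frac{73}{5}\right)} = \frac{1}{-34 + \frac{33}{5}} = \frac{1}{- \frac{137}{5}} = - \frac{5}{137}$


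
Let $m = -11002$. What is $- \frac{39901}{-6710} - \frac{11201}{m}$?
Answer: $\frac{128537378}{18455855} \approx 6.9646$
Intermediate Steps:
$- \frac{39901}{-6710} - \frac{11201}{m} = - \frac{39901}{-6710} - \frac{11201}{-11002} = \left(-39901\right) \left(- \frac{1}{6710}\right) - - \frac{11201}{11002} = \frac{39901}{6710} + \frac{11201}{11002} = \frac{128537378}{18455855}$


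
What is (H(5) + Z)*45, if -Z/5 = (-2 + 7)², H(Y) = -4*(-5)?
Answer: -4725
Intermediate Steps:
H(Y) = 20
Z = -125 (Z = -5*(-2 + 7)² = -5*5² = -5*25 = -125)
(H(5) + Z)*45 = (20 - 125)*45 = -105*45 = -4725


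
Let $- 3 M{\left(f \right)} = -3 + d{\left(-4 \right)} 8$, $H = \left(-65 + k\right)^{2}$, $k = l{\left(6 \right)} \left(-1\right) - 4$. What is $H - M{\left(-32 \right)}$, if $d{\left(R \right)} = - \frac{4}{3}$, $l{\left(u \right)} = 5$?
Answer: $\frac{49243}{9} \approx 5471.4$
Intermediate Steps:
$k = -9$ ($k = 5 \left(-1\right) - 4 = -5 - 4 = -9$)
$d{\left(R \right)} = - \frac{4}{3}$ ($d{\left(R \right)} = \left(-4\right) \frac{1}{3} = - \frac{4}{3}$)
$H = 5476$ ($H = \left(-65 - 9\right)^{2} = \left(-74\right)^{2} = 5476$)
$M{\left(f \right)} = \frac{41}{9}$ ($M{\left(f \right)} = - \frac{-3 - \frac{32}{3}}{3} = \left(- \frac{1}{3}\right) \left(- \frac{41}{3}\right) = \frac{41}{9}$)
$H - M{\left(-32 \right)} = 5476 - \frac{41}{9} = \frac{49243}{9}$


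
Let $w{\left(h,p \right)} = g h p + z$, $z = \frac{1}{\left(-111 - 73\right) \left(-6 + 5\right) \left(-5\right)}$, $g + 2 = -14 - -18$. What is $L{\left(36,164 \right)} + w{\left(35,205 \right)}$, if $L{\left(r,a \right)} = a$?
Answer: $\frac{13352879}{920} \approx 14514.0$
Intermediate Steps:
$g = 2$ ($g = -2 - -4 = -2 + \left(-14 + 18\right) = -2 + 4 = 2$)
$z = - \frac{1}{920}$ ($z = \frac{1}{\left(-184\right) \left(\left(-1\right) \left(-5\right)\right)} = - \frac{1}{184 \cdot 5} = \left(- \frac{1}{184}\right) \frac{1}{5} = - \frac{1}{920} \approx -0.001087$)
$w{\left(h,p \right)} = - \frac{1}{920} + 2 h p$ ($w{\left(h,p \right)} = 2 h p - \frac{1}{920} = - \frac{1}{920} + 2 h p$)
$L{\left(36,164 \right)} + w{\left(35,205 \right)} = 164 - \left(\frac{1}{920} - 14350\right) = 164 + \left(- \frac{1}{920} + 14350\right) = 164 + \frac{13201999}{920} = \frac{13352879}{920}$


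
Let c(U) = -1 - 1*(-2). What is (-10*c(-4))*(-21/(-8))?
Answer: -105/4 ≈ -26.250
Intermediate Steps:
c(U) = 1 (c(U) = -1 + 2 = 1)
(-10*c(-4))*(-21/(-8)) = (-10*1)*(-21/(-8)) = -(-210)*(-1)/8 = -10*21/8 = -105/4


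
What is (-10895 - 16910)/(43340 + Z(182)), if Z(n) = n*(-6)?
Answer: -27805/42248 ≈ -0.65814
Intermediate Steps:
Z(n) = -6*n
(-10895 - 16910)/(43340 + Z(182)) = (-10895 - 16910)/(43340 - 6*182) = -27805/(43340 - 1092) = -27805/42248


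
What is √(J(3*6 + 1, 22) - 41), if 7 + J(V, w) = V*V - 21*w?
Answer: I*√149 ≈ 12.207*I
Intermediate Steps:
J(V, w) = -7 + V² - 21*w (J(V, w) = -7 + (V*V - 21*w) = -7 + (V² - 21*w) = -7 + V² - 21*w)
√(J(3*6 + 1, 22) - 41) = √((-7 + (3*6 + 1)² - 21*22) - 41) = √((-7 + (18 + 1)² - 462) - 41) = √((-7 + 19² - 462) - 41) = √((-7 + 361 - 462) - 41) = √(-108 - 41) = √(-149) = I*√149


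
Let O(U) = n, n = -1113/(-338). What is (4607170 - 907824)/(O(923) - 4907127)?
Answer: -1250378948/1658607813 ≈ -0.75387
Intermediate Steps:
n = 1113/338 (n = -1113*(-1/338) = 1113/338 ≈ 3.2929)
O(U) = 1113/338
(4607170 - 907824)/(O(923) - 4907127) = (4607170 - 907824)/(1113/338 - 4907127) = 3699346/(-1658607813/338) = 3699346*(-338/1658607813) = -1250378948/1658607813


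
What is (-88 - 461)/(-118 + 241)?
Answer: -183/41 ≈ -4.4634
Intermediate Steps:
(-88 - 461)/(-118 + 241) = -549/123 = -549*1/123 = -183/41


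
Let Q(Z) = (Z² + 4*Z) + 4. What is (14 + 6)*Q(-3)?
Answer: 20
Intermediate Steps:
Q(Z) = 4 + Z² + 4*Z
(14 + 6)*Q(-3) = (14 + 6)*(4 + (-3)² + 4*(-3)) = 20*(4 + 9 - 12) = 20*1 = 20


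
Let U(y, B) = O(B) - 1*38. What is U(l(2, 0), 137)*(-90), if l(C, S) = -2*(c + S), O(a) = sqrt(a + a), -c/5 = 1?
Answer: 3420 - 90*sqrt(274) ≈ 1930.2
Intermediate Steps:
c = -5 (c = -5*1 = -5)
O(a) = sqrt(2)*sqrt(a) (O(a) = sqrt(2*a) = sqrt(2)*sqrt(a))
l(C, S) = 10 - 2*S (l(C, S) = -2*(-5 + S) = 10 - 2*S)
U(y, B) = -38 + sqrt(2)*sqrt(B) (U(y, B) = sqrt(2)*sqrt(B) - 1*38 = sqrt(2)*sqrt(B) - 38 = -38 + sqrt(2)*sqrt(B))
U(l(2, 0), 137)*(-90) = (-38 + sqrt(2)*sqrt(137))*(-90) = (-38 + sqrt(274))*(-90) = 3420 - 90*sqrt(274)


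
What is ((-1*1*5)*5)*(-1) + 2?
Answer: 27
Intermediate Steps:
((-1*1*5)*5)*(-1) + 2 = (-1*5*5)*(-1) + 2 = -5*5*(-1) + 2 = -25*(-1) + 2 = 25 + 2 = 27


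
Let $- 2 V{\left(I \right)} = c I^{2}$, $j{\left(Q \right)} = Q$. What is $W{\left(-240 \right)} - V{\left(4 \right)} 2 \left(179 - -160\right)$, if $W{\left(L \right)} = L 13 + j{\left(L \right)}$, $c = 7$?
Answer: $34608$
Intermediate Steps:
$V{\left(I \right)} = - \frac{7 I^{2}}{2}$
$W{\left(L \right)} = 14 L$ ($W{\left(L \right)} = L 13 + L = 13 L + L = 14 L$)
$W{\left(-240 \right)} - V{\left(4 \right)} 2 \left(179 - -160\right) = 14 \left(-240\right) - - \frac{7 \cdot 4^{2}}{2} \cdot 2 \left(179 - -160\right) = -3360 - \left(- \frac{7}{2}\right) 16 \cdot 2 \left(179 + 160\right) = -3360 - \left(-56\right) 2 \cdot 339 = -3360 - \left(-112\right) 339 = -3360 - -37968 = -3360 + 37968 = 34608$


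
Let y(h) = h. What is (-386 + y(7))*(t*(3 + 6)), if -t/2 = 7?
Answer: 47754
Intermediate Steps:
t = -14 (t = -2*7 = -14)
(-386 + y(7))*(t*(3 + 6)) = (-386 + 7)*(-14*(3 + 6)) = -(-5306)*9 = -379*(-126) = 47754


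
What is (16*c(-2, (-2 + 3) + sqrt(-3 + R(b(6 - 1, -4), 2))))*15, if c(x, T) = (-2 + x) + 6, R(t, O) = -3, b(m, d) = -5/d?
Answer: 480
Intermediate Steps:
c(x, T) = 4 + x
(16*c(-2, (-2 + 3) + sqrt(-3 + R(b(6 - 1, -4), 2))))*15 = (16*(4 - 2))*15 = (16*2)*15 = 32*15 = 480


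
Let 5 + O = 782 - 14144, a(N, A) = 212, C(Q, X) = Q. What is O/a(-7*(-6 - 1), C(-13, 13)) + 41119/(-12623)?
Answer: -13649913/205852 ≈ -66.309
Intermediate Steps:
O = -13367 (O = -5 + (782 - 14144) = -5 - 13362 = -13367)
O/a(-7*(-6 - 1), C(-13, 13)) + 41119/(-12623) = -13367/212 + 41119/(-12623) = -13367*1/212 + 41119*(-1/12623) = -13367/212 - 3163/971 = -13649913/205852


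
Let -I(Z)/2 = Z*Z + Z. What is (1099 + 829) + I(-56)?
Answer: -4232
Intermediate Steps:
I(Z) = -2*Z - 2*Z**2 (I(Z) = -2*(Z*Z + Z) = -2*(Z**2 + Z) = -2*(Z + Z**2) = -2*Z - 2*Z**2)
(1099 + 829) + I(-56) = (1099 + 829) - 2*(-56)*(1 - 56) = 1928 - 2*(-56)*(-55) = 1928 - 6160 = -4232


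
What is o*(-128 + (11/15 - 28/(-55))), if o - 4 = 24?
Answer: -117124/33 ≈ -3549.2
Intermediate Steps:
o = 28 (o = 4 + 24 = 28)
o*(-128 + (11/15 - 28/(-55))) = 28*(-128 + (11/15 - 28/(-55))) = 28*(-128 + (11*(1/15) - 28*(-1/55))) = 28*(-128 + (11/15 + 28/55)) = 28*(-128 + 41/33) = 28*(-4183/33) = -117124/33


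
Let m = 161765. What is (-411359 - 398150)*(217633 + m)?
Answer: -307126095582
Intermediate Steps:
(-411359 - 398150)*(217633 + m) = (-411359 - 398150)*(217633 + 161765) = -809509*379398 = -307126095582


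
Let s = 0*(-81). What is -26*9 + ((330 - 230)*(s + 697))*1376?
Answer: 95906966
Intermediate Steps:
s = 0
-26*9 + ((330 - 230)*(s + 697))*1376 = -26*9 + ((330 - 230)*(0 + 697))*1376 = -234 + (100*697)*1376 = -234 + 69700*1376 = -234 + 95907200 = 95906966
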